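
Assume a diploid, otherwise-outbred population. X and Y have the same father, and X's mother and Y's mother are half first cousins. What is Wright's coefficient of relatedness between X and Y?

0.265625

Wright's path rule: contributions from independent ancestry routes add.
X and Y are related in two ways: half-sibs through their shared father (r = 1/4) and half second cousins through their mothers (r = 1/64).
r = 1/4 + 1/64 = 0.265625.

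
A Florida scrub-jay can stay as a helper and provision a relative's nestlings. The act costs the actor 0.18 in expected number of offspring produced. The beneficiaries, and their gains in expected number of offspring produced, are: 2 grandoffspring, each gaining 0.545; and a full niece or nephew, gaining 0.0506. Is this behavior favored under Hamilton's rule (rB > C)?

Yes

Hamilton's rule: the trait is favored when the sum of r·B over every recipient exceeds the actor's cost C.
r to a grandoffspring = 0.25 (two parent–offspring links: r = (1/2)^2 = 1/4).
r to a full niece or nephew = 0.25 (full aunt/uncle↔niece/nephew: two paths of length 3 through the shared grandparent pair: r = 2·(1/2)^3 = 1/4).
Summing one r·B term per recipient: 2·0.25·0.545 + 1·0.25·0.0506 = 0.28515.
0.28515 > 0.18: the indirect benefit exceeds the cost.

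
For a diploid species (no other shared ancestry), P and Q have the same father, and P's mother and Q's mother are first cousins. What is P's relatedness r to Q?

Wright's path rule: contributions from independent ancestry routes add.
P and Q are related in two ways: half-sibs through their shared father (r = 1/4) and second cousins through their mothers (r = 1/32).
r = 1/4 + 1/32 = 0.28125.

0.28125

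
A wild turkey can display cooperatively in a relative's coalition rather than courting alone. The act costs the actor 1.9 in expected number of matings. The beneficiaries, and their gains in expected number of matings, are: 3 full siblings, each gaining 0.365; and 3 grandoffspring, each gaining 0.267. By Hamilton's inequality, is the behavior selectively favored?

No

Hamilton's rule: the trait is favored when the sum of r·B over every recipient exceeds the actor's cost C.
r to a full sibling = 0.5 (full sibs share both parents — two paths of length 2: r = 2·(1/2)^2 = 1/2).
r to a grandoffspring = 1/4 (two parent–offspring links: r = (1/2)^2 = 1/4).
Summing one r·B term per recipient: 3·0.5·0.365 + 3·0.25·0.267 = 0.74775.
0.74775 < 1.9: the indirect benefit is less than the cost.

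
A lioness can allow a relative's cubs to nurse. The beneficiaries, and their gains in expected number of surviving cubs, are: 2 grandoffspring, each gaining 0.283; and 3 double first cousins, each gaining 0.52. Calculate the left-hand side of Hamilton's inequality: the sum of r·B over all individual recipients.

0.5315

r to a grandoffspring = 1/4 (two parent–offspring links: r = (1/2)^2 = 1/4).
r to a double first cousin = 1/4 (double first cousins share both grandparent pairs — four paths of length 4: r = 4·(1/2)^4 = 1/4).
Summing one r·B term per recipient: 2·0.25·0.283 + 3·0.25·0.52 = 0.5315.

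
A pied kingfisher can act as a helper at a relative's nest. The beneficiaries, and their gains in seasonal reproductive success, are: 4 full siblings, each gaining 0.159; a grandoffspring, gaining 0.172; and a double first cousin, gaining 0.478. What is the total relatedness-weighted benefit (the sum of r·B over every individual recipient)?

r to a full sibling = 1/2 (full sibs share both parents — two paths of length 2: r = 2·(1/2)^2 = 1/2).
r to a grandoffspring = 1/4 (two parent–offspring links: r = (1/2)^2 = 1/4).
r to a double first cousin = 1/4 (double first cousins share both grandparent pairs — four paths of length 4: r = 4·(1/2)^4 = 1/4).
Summing one r·B term per recipient: 4·0.5·0.159 + 1·0.25·0.172 + 1·0.25·0.478 = 0.4805.

0.4805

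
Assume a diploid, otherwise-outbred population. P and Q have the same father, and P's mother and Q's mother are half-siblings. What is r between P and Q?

Relatedness sums over independent paths through distinct common ancestors.
P and Q are related in two ways: half-sibs through their shared father (r = 1/4) and half first cousins through their mothers (r = 1/16).
r = 1/4 + 1/16 = 0.3125.

0.3125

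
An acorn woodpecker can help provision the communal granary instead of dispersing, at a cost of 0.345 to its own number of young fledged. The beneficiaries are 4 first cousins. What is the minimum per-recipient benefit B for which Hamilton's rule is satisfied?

0.69

r to a first cousin = 0.125 (first cousins share one grandparent pair — two paths of length 4: r = 2·(1/2)^4 = 1/8).
Hamilton's rule with n recipients of equal r: n·r·B > C, so B > C/(n·r) = 0.345/(4·0.125) = 0.69.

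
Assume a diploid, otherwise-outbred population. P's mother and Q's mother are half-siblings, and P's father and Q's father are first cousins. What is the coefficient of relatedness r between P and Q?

0.09375

Wright's path rule: contributions from independent ancestry routes add.
P and Q are related in two ways: half first cousins through their mothers (r = 1/16) and second cousins through their fathers (r = 1/32).
r = 1/16 + 1/32 = 3/32 = 0.09375.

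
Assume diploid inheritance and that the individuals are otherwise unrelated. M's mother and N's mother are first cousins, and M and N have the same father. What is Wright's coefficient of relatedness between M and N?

With two independent routes of shared ancestry, r is the sum of the two contributions.
M and N are related in two ways: second cousins through their mothers (r = 1/32) and half-sibs through their shared father (r = 1/4).
r = 1/32 + 1/4 = 9/32 = 0.28125.

0.28125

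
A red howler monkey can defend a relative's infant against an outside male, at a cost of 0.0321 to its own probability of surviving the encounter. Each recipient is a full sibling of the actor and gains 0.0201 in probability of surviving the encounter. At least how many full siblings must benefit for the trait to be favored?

4

r to a full sibling = 1/2 (full sibs share both parents — two paths of length 2: r = 2·(1/2)^2 = 1/2).
Hamilton's rule: n·r·B > C  ⇒  n > C/(r·B) = 0.0321/(0.5·0.0201) = 3.194.
The smallest integer exceeding 3.194 is 4.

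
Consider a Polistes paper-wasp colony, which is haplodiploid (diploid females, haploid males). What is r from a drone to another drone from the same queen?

0.5

Haploid brothers each carry a random half of the queen's diploid genome, so on average they share half: r = 1/2.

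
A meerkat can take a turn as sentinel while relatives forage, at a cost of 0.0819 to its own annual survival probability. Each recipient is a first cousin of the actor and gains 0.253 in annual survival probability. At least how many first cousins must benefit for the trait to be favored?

3

r to a first cousin = 1/8 (first cousins share one grandparent pair — two paths of length 4: r = 2·(1/2)^4 = 1/8).
Hamilton's rule: n·r·B > C  ⇒  n > C/(r·B) = 0.0819/(0.125·0.253) = 2.59.
The smallest integer exceeding 2.59 is 3.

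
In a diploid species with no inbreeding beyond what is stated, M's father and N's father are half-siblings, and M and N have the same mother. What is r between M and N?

0.3125

With two independent routes of shared ancestry, r is the sum of the two contributions.
M and N are related in two ways: half first cousins through their fathers (r = 1/16) and half-sibs through their shared mother (r = 1/4).
r = 1/16 + 1/4 = 5/16 = 0.3125.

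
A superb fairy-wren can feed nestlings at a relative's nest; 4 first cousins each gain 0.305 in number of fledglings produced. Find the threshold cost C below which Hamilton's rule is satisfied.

r to a first cousin = 1/8 (first cousins share one grandparent pair — two paths of length 4: r = 2·(1/2)^4 = 1/8).
Hamilton's rule: n·r·B > C, so the trait is favored while C < n·r·B = 4·0.125·0.305 = 0.1525.

0.1525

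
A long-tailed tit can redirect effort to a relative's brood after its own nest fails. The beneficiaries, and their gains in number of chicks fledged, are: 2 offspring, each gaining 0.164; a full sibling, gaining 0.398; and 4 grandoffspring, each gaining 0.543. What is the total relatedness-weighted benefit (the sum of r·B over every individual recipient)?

r to an offspring = 0.5 (one parent–offspring link: r = (1/2)^1 = 1/2).
r to a full sibling = 0.5 (full sibs share both parents — two paths of length 2: r = 2·(1/2)^2 = 1/2).
r to a grandoffspring = 0.25 (two parent–offspring links: r = (1/2)^2 = 1/4).
Summing one r·B term per recipient: 2·0.5·0.164 + 1·0.5·0.398 + 4·0.25·0.543 = 0.906.

0.906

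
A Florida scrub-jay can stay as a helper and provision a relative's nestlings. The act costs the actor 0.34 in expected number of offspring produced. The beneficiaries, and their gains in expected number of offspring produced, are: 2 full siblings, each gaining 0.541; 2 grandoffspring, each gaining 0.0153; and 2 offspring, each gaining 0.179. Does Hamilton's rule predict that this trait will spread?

Yes

Hamilton's rule: the trait is favored when the sum of r·B over every recipient exceeds the actor's cost C.
r to a full sibling = 0.5 (full sibs share both parents — two paths of length 2: r = 2·(1/2)^2 = 1/2).
r to a grandoffspring = 1/4 (two parent–offspring links: r = (1/2)^2 = 1/4).
r to an offspring = 0.5 (one parent–offspring link: r = (1/2)^1 = 1/2).
Summing one r·B term per recipient: 2·0.5·0.541 + 2·0.25·0.0153 + 2·0.5·0.179 = 0.72765.
0.72765 > 0.34: the indirect benefit exceeds the cost.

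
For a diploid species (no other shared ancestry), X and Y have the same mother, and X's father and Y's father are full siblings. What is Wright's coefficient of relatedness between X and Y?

0.375

Relatedness sums over independent paths through distinct common ancestors.
X and Y are related in two ways: half-sibs through their shared mother (r = 1/4) and first cousins through their fathers (r = 1/8).
r = 1/4 + 1/8 = 0.375.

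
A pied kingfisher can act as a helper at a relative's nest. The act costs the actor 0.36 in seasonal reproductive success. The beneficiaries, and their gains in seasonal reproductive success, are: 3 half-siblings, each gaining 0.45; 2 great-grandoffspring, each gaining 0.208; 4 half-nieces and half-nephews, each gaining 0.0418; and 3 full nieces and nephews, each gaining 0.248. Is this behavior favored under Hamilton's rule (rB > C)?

Yes

Hamilton's rule: the trait is favored when the sum of r·B over every recipient exceeds the actor's cost C.
r to a half-sibling = 1/4 (half-sibs share one parent — one path of length 2: r = (1/2)^2 = 1/4).
r to a great-grandoffspring = 0.125 (three parent–offspring links: r = (1/2)^3 = 1/8).
r to a half-niece or half-nephew = 1/8 (half-aunt/uncle↔niece/nephew: one path of length 3: r = (1/2)^3 = 1/8).
r to a full niece or nephew = 0.25 (full aunt/uncle↔niece/nephew: two paths of length 3 through the shared grandparent pair: r = 2·(1/2)^3 = 1/4).
Summing one r·B term per recipient: 3·0.25·0.45 + 2·0.125·0.208 + 4·0.125·0.0418 + 3·0.25·0.248 = 0.5964.
0.5964 > 0.36: the indirect benefit exceeds the cost.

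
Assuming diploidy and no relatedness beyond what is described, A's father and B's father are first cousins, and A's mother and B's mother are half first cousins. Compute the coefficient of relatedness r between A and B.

Wright's path rule: contributions from independent ancestry routes add.
A and B are related in two ways: second cousins through their fathers (r = 1/32) and half second cousins through their mothers (r = 1/64).
r = 1/32 + 1/64 = 3/64 = 0.046875.

0.046875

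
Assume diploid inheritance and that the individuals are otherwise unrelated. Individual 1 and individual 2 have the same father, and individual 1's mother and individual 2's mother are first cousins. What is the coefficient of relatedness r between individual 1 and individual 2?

Independent pedigree routes through distinct common ancestors add.
Individual 1 and individual 2 are related in two ways: half-sibs through their shared father (r = 1/4) and second cousins through their mothers (r = 1/32).
r = 1/4 + 1/32 = 9/32 = 0.28125.

0.28125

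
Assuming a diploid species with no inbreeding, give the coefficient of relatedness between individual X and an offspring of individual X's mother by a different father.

0.25

Each parent–offspring link contributes a factor of 1/2, and independent paths through distinct common ancestors add.
Half-sibs share one parent — one path of length 2: r = (1/2)^2 = 1/4.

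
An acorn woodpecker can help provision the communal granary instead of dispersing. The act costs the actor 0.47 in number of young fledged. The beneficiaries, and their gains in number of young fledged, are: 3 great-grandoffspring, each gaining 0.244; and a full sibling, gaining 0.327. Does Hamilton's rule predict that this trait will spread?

No

Hamilton's rule: the trait is favored when the sum of r·B over every recipient exceeds the actor's cost C.
r to a great-grandoffspring = 1/8 (three parent–offspring links: r = (1/2)^3 = 1/8).
r to a full sibling = 1/2 (full sibs share both parents — two paths of length 2: r = 2·(1/2)^2 = 1/2).
Summing one r·B term per recipient: 3·0.125·0.244 + 1·0.5·0.327 = 0.255.
0.255 < 0.47: the indirect benefit is less than the cost.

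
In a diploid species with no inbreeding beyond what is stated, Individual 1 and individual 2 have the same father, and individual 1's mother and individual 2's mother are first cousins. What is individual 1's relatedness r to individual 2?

0.28125

Wright's path rule: contributions from independent ancestry routes add.
Individual 1 and individual 2 are related in two ways: half-sibs through their shared father (r = 1/4) and second cousins through their mothers (r = 1/32).
r = 1/4 + 1/32 = 0.28125.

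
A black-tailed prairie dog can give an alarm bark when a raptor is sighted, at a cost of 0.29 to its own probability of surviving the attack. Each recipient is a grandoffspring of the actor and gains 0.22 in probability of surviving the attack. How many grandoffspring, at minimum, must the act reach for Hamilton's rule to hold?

6

r to a grandoffspring = 0.25 (two parent–offspring links: r = (1/2)^2 = 1/4).
Hamilton's rule: n·r·B > C  ⇒  n > C/(r·B) = 0.29/(0.25·0.22) = 5.273.
The smallest integer exceeding 5.273 is 6.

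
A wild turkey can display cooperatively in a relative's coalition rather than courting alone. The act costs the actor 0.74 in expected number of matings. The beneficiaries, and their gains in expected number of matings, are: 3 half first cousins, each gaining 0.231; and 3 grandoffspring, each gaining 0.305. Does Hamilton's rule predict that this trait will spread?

No

Hamilton's rule: the trait is favored when the sum of r·B over every recipient exceeds the actor's cost C.
r to a half first cousin = 1/16 (half first cousins share one grandparent — one path of length 4: r = (1/2)^4 = 1/16).
r to a grandoffspring = 1/4 (two parent–offspring links: r = (1/2)^2 = 1/4).
Summing one r·B term per recipient: 3·0.0625·0.231 + 3·0.25·0.305 = 0.2720625.
0.2720625 < 0.74: the indirect benefit is less than the cost.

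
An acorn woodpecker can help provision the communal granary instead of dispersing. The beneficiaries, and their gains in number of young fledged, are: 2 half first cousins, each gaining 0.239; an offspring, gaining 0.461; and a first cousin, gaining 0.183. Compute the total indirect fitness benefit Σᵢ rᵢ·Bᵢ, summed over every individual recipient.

0.28325

r to a half first cousin = 1/16 (half first cousins share one grandparent — one path of length 4: r = (1/2)^4 = 1/16).
r to an offspring = 1/2 (one parent–offspring link: r = (1/2)^1 = 1/2).
r to a first cousin = 1/8 (first cousins share one grandparent pair — two paths of length 4: r = 2·(1/2)^4 = 1/8).
Summing one r·B term per recipient: 2·0.0625·0.239 + 1·0.5·0.461 + 1·0.125·0.183 = 0.28325.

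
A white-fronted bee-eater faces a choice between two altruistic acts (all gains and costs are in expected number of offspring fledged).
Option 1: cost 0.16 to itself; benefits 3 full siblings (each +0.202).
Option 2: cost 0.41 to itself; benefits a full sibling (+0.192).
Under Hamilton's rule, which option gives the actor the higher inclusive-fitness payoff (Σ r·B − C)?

Option 1: r to a full sibling = 0.5.
Option 1: Σ r·B − C = (3·0.5·0.202) − 0.16 = 0.143.
Option 2: r to a full sibling = 0.5.
Option 2: Σ r·B − C = (1·0.5·0.192) − 0.41 = -0.314.
Option 1 has the higher net inclusive-fitness payoff.

Option 1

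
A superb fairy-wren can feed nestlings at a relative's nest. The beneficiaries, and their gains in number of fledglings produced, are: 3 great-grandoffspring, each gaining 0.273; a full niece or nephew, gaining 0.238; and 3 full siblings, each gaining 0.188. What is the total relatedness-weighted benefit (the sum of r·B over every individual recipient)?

0.443875

r to a great-grandoffspring = 0.125 (three parent–offspring links: r = (1/2)^3 = 1/8).
r to a full niece or nephew = 0.25 (full aunt/uncle↔niece/nephew: two paths of length 3 through the shared grandparent pair: r = 2·(1/2)^3 = 1/4).
r to a full sibling = 1/2 (full sibs share both parents — two paths of length 2: r = 2·(1/2)^2 = 1/2).
Summing one r·B term per recipient: 3·0.125·0.273 + 1·0.25·0.238 + 3·0.5·0.188 = 0.443875.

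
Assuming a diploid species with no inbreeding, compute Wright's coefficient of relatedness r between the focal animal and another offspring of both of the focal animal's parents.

0.5

Each parent–offspring link contributes a factor of 1/2, and independent paths through distinct common ancestors add.
Full sibs share both parents — two paths of length 2: r = 2·(1/2)^2 = 1/2.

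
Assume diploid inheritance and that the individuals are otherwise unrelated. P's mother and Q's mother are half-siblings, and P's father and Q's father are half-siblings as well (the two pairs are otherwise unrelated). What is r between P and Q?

Wright's path rule: contributions from independent ancestry routes add.
P and Q are related in two ways: half first cousins through their mothers (r = 1/16) and half first cousins through their fathers (r = 1/16).
r = 1/16 + 1/16 = 0.125.

0.125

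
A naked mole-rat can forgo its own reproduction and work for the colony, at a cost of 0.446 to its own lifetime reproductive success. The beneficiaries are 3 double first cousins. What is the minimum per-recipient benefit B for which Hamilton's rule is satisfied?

0.5947

r to a double first cousin = 0.25 (double first cousins share both grandparent pairs — four paths of length 4: r = 4·(1/2)^4 = 1/4).
Hamilton's rule with n recipients of equal r: n·r·B > C, so B > C/(n·r) = 0.446/(3·0.25) = 0.5947.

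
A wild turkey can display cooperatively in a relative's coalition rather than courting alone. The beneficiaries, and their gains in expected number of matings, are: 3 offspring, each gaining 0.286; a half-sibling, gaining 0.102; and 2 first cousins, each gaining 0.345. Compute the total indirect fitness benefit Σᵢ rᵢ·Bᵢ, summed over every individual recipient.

r to an offspring = 0.5 (one parent–offspring link: r = (1/2)^1 = 1/2).
r to a half-sibling = 0.25 (half-sibs share one parent — one path of length 2: r = (1/2)^2 = 1/4).
r to a first cousin = 0.125 (first cousins share one grandparent pair — two paths of length 4: r = 2·(1/2)^4 = 1/8).
Summing one r·B term per recipient: 3·0.5·0.286 + 1·0.25·0.102 + 2·0.125·0.345 = 0.54075.

0.54075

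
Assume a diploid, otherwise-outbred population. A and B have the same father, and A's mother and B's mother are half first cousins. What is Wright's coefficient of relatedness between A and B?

Wright's path rule: contributions from independent ancestry routes add.
A and B are related in two ways: half-sibs through their shared father (r = 1/4) and half second cousins through their mothers (r = 1/64).
r = 1/4 + 1/64 = 0.265625.

0.265625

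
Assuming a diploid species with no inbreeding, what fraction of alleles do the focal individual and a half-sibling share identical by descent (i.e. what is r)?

0.25

Half-sibs share one parent — one path of length 2: r = (1/2)^2 = 1/4.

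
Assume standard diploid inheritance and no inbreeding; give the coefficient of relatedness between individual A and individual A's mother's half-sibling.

0.125

Each parent–offspring link contributes a factor of 1/2, and independent paths through distinct common ancestors add.
Half-aunt/uncle↔niece/nephew: one path of length 3: r = (1/2)^3 = 1/8.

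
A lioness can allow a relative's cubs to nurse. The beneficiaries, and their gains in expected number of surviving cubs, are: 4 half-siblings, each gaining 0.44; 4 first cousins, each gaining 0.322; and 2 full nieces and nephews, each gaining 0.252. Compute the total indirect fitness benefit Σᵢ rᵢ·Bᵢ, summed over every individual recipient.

0.727

r to a half-sibling = 0.25 (half-sibs share one parent — one path of length 2: r = (1/2)^2 = 1/4).
r to a first cousin = 0.125 (first cousins share one grandparent pair — two paths of length 4: r = 2·(1/2)^4 = 1/8).
r to a full niece or nephew = 0.25 (full aunt/uncle↔niece/nephew: two paths of length 3 through the shared grandparent pair: r = 2·(1/2)^3 = 1/4).
Summing one r·B term per recipient: 4·0.25·0.44 + 4·0.125·0.322 + 2·0.25·0.252 = 0.727.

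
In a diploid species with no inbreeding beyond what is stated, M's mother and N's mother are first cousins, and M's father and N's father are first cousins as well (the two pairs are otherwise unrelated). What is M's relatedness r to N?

0.0625

Wright's path rule: contributions from independent ancestry routes add.
M and N are related in two ways: second cousins through their mothers (r = 1/32) and second cousins through their fathers (r = 1/32).
r = 1/32 + 1/32 = 0.0625.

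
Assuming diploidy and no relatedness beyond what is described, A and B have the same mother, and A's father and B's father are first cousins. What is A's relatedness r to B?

0.28125

Independent pedigree routes through distinct common ancestors add.
A and B are related in two ways: half-sibs through their shared mother (r = 1/4) and second cousins through their fathers (r = 1/32).
r = 1/4 + 1/32 = 9/32 = 0.28125.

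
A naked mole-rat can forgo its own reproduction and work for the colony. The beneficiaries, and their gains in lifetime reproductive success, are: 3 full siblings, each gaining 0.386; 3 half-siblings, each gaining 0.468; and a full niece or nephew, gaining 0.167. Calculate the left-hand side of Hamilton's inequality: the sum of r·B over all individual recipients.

r to a full sibling = 0.5 (full sibs share both parents — two paths of length 2: r = 2·(1/2)^2 = 1/2).
r to a half-sibling = 0.25 (half-sibs share one parent — one path of length 2: r = (1/2)^2 = 1/4).
r to a full niece or nephew = 0.25 (full aunt/uncle↔niece/nephew: two paths of length 3 through the shared grandparent pair: r = 2·(1/2)^3 = 1/4).
Summing one r·B term per recipient: 3·0.5·0.386 + 3·0.25·0.468 + 1·0.25·0.167 = 0.97175.

0.97175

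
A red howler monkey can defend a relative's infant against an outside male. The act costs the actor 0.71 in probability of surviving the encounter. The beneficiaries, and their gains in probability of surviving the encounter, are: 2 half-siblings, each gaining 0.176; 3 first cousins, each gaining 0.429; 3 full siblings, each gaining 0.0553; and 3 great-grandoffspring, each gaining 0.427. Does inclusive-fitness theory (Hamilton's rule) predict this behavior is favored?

No

Hamilton's rule: the trait is favored when the sum of r·B over every recipient exceeds the actor's cost C.
r to a half-sibling = 1/4 (half-sibs share one parent — one path of length 2: r = (1/2)^2 = 1/4).
r to a first cousin = 0.125 (first cousins share one grandparent pair — two paths of length 4: r = 2·(1/2)^4 = 1/8).
r to a full sibling = 0.5 (full sibs share both parents — two paths of length 2: r = 2·(1/2)^2 = 1/2).
r to a great-grandoffspring = 1/8 (three parent–offspring links: r = (1/2)^3 = 1/8).
Summing one r·B term per recipient: 2·0.25·0.176 + 3·0.125·0.429 + 3·0.5·0.0553 + 3·0.125·0.427 = 0.49195.
0.49195 < 0.71: the indirect benefit is less than the cost.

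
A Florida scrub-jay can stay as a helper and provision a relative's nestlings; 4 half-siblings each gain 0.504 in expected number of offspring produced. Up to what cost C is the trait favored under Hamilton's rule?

r to a half-sibling = 1/4 (half-sibs share one parent — one path of length 2: r = (1/2)^2 = 1/4).
Hamilton's rule: n·r·B > C, so the trait is favored while C < n·r·B = 4·0.25·0.504 = 0.504.

0.504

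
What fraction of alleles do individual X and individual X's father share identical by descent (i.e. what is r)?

0.5

Each parent–offspring link contributes a factor of 1/2, and independent paths through distinct common ancestors add.
One parent–offspring link: r = (1/2)^1 = 1/2.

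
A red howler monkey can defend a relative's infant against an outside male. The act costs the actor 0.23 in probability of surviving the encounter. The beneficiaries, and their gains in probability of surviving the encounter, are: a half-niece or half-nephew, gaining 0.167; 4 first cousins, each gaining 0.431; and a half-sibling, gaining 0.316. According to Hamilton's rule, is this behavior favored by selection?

Yes

Hamilton's rule: the trait is favored when the sum of r·B over every recipient exceeds the actor's cost C.
r to a half-niece or half-nephew = 0.125 (half-aunt/uncle↔niece/nephew: one path of length 3: r = (1/2)^3 = 1/8).
r to a first cousin = 0.125 (first cousins share one grandparent pair — two paths of length 4: r = 2·(1/2)^4 = 1/8).
r to a half-sibling = 1/4 (half-sibs share one parent — one path of length 2: r = (1/2)^2 = 1/4).
Summing one r·B term per recipient: 1·0.125·0.167 + 4·0.125·0.431 + 1·0.25·0.316 = 0.315375.
0.315375 > 0.23: the indirect benefit exceeds the cost.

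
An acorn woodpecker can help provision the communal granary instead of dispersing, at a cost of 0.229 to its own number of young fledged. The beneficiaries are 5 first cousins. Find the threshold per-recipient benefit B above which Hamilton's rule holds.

r to a first cousin = 0.125 (first cousins share one grandparent pair — two paths of length 4: r = 2·(1/2)^4 = 1/8).
Hamilton's rule with n recipients of equal r: n·r·B > C, so B > C/(n·r) = 0.229/(5·0.125) = 0.3664.

0.3664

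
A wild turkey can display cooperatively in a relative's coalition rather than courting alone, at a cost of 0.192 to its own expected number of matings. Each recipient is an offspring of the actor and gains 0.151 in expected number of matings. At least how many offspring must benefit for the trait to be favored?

3

r to an offspring = 1/2 (one parent–offspring link: r = (1/2)^1 = 1/2).
Hamilton's rule: n·r·B > C  ⇒  n > C/(r·B) = 0.192/(0.5·0.151) = 2.543.
The smallest integer exceeding 2.543 is 3.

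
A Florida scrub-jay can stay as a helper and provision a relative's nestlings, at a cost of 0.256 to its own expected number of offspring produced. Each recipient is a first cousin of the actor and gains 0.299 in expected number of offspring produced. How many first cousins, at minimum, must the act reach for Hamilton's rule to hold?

7

r to a first cousin = 0.125 (first cousins share one grandparent pair — two paths of length 4: r = 2·(1/2)^4 = 1/8).
Hamilton's rule: n·r·B > C  ⇒  n > C/(r·B) = 0.256/(0.125·0.299) = 6.849.
The smallest integer exceeding 6.849 is 7.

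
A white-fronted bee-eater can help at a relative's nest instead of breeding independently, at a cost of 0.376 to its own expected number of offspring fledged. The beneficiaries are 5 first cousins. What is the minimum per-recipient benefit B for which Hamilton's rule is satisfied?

r to a first cousin = 1/8 (first cousins share one grandparent pair — two paths of length 4: r = 2·(1/2)^4 = 1/8).
Hamilton's rule with n recipients of equal r: n·r·B > C, so B > C/(n·r) = 0.376/(5·0.125) = 0.6016.

0.6016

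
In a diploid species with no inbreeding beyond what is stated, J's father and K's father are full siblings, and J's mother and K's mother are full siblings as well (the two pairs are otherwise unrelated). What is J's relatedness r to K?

0.25

Wright's path rule: contributions from independent ancestry routes add.
J and K are related in two ways: first cousins through their fathers (r = 1/8) and first cousins through their mothers (r = 1/8) — i.e. double first cousins.
r = 1/8 + 1/8 = 0.25.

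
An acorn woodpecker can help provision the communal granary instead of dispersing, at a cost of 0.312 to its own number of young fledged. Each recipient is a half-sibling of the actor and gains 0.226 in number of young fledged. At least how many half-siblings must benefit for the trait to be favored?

6

r to a half-sibling = 1/4 (half-sibs share one parent — one path of length 2: r = (1/2)^2 = 1/4).
Hamilton's rule: n·r·B > C  ⇒  n > C/(r·B) = 0.312/(0.25·0.226) = 5.522.
The smallest integer exceeding 5.522 is 6.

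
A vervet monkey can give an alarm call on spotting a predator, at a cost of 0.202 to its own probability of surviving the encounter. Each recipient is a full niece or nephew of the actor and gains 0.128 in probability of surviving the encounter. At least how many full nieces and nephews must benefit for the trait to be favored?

7

r to a full niece or nephew = 1/4 (full aunt/uncle↔niece/nephew: two paths of length 3 through the shared grandparent pair: r = 2·(1/2)^3 = 1/4).
Hamilton's rule: n·r·B > C  ⇒  n > C/(r·B) = 0.202/(0.25·0.128) = 6.312.
The smallest integer exceeding 6.312 is 7.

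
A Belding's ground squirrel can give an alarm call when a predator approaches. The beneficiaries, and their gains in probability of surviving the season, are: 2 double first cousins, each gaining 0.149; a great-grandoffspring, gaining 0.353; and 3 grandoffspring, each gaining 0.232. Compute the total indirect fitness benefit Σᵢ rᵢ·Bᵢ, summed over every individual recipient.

0.292625

r to a double first cousin = 1/4 (double first cousins share both grandparent pairs — four paths of length 4: r = 4·(1/2)^4 = 1/4).
r to a great-grandoffspring = 1/8 (three parent–offspring links: r = (1/2)^3 = 1/8).
r to a grandoffspring = 0.25 (two parent–offspring links: r = (1/2)^2 = 1/4).
Summing one r·B term per recipient: 2·0.25·0.149 + 1·0.125·0.353 + 3·0.25·0.232 = 0.292625.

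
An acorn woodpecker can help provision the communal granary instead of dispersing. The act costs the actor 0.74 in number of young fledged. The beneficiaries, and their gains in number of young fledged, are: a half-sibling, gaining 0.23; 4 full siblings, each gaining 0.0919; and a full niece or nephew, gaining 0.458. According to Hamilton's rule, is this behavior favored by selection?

Hamilton's rule: the trait is favored when the sum of r·B over every recipient exceeds the actor's cost C.
r to a half-sibling = 0.25 (half-sibs share one parent — one path of length 2: r = (1/2)^2 = 1/4).
r to a full sibling = 0.5 (full sibs share both parents — two paths of length 2: r = 2·(1/2)^2 = 1/2).
r to a full niece or nephew = 1/4 (full aunt/uncle↔niece/nephew: two paths of length 3 through the shared grandparent pair: r = 2·(1/2)^3 = 1/4).
Summing one r·B term per recipient: 1·0.25·0.23 + 4·0.5·0.0919 + 1·0.25·0.458 = 0.3558.
0.3558 < 0.74: the indirect benefit is less than the cost.

No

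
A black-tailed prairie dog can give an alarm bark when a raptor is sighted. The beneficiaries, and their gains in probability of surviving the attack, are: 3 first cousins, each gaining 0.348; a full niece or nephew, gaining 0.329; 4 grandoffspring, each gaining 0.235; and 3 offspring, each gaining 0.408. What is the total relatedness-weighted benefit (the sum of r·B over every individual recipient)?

r to a first cousin = 1/8 (first cousins share one grandparent pair — two paths of length 4: r = 2·(1/2)^4 = 1/8).
r to a full niece or nephew = 0.25 (full aunt/uncle↔niece/nephew: two paths of length 3 through the shared grandparent pair: r = 2·(1/2)^3 = 1/4).
r to a grandoffspring = 0.25 (two parent–offspring links: r = (1/2)^2 = 1/4).
r to an offspring = 1/2 (one parent–offspring link: r = (1/2)^1 = 1/2).
Summing one r·B term per recipient: 3·0.125·0.348 + 1·0.25·0.329 + 4·0.25·0.235 + 3·0.5·0.408 = 1.05975.

1.05975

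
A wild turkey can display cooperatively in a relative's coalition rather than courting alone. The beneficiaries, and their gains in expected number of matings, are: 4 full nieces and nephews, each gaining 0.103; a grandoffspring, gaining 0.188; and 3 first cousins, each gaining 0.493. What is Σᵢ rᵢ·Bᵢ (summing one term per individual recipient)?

0.334875

r to a full niece or nephew = 1/4 (full aunt/uncle↔niece/nephew: two paths of length 3 through the shared grandparent pair: r = 2·(1/2)^3 = 1/4).
r to a grandoffspring = 1/4 (two parent–offspring links: r = (1/2)^2 = 1/4).
r to a first cousin = 1/8 (first cousins share one grandparent pair — two paths of length 4: r = 2·(1/2)^4 = 1/8).
Summing one r·B term per recipient: 4·0.25·0.103 + 1·0.25·0.188 + 3·0.125·0.493 = 0.334875.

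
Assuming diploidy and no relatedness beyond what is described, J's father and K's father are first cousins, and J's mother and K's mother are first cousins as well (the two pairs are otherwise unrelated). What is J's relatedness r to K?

0.0625

Independent pedigree routes through distinct common ancestors add.
J and K are related in two ways: second cousins through their fathers (r = 1/32) and second cousins through their mothers (r = 1/32).
r = 1/32 + 1/32 = 1/16 = 0.0625.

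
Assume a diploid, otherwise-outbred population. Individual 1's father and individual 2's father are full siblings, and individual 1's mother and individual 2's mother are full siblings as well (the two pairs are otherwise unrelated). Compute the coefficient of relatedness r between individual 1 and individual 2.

Wright's path rule: contributions from independent ancestry routes add.
Individual 1 and individual 2 are related in two ways: first cousins through their fathers (r = 1/8) and first cousins through their mothers (r = 1/8) — i.e. double first cousins.
r = 1/8 + 1/8 = 1/4 = 0.25.

0.25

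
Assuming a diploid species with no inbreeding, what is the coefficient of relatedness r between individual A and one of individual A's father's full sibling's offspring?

Each parent–offspring link contributes a factor of 1/2, and independent paths through distinct common ancestors add.
First cousins share one grandparent pair — two paths of length 4: r = 2·(1/2)^4 = 1/8.

0.125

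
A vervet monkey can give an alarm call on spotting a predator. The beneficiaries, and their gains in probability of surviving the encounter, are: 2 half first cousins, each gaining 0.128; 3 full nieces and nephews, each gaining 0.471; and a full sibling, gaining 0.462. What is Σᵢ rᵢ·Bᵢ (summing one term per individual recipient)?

0.60025

r to a half first cousin = 1/16 (half first cousins share one grandparent — one path of length 4: r = (1/2)^4 = 1/16).
r to a full niece or nephew = 0.25 (full aunt/uncle↔niece/nephew: two paths of length 3 through the shared grandparent pair: r = 2·(1/2)^3 = 1/4).
r to a full sibling = 1/2 (full sibs share both parents — two paths of length 2: r = 2·(1/2)^2 = 1/2).
Summing one r·B term per recipient: 2·0.0625·0.128 + 3·0.25·0.471 + 1·0.5·0.462 = 0.60025.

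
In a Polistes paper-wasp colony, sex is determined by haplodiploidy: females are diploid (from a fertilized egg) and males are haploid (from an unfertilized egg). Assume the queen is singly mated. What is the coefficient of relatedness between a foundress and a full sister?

Haplodiploid full sisters inherit their father's entire haploid genome identically (contributing 1/2) and on average half of their mother's contribution (1/2 · 1/2 = 1/4); r = 1/2 + 1/4 = 3/4.

0.75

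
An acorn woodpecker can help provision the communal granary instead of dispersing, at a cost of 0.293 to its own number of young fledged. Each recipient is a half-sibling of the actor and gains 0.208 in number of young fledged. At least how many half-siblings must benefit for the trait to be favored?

r to a half-sibling = 0.25 (half-sibs share one parent — one path of length 2: r = (1/2)^2 = 1/4).
Hamilton's rule: n·r·B > C  ⇒  n > C/(r·B) = 0.293/(0.25·0.208) = 5.635.
The smallest integer exceeding 5.635 is 6.

6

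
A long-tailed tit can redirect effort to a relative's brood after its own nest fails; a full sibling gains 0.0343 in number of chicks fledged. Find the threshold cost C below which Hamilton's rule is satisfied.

0.01715

r to a full sibling = 0.5 (full sibs share both parents — two paths of length 2: r = 2·(1/2)^2 = 1/2).
Hamilton's rule: n·r·B > C, so the trait is favored while C < n·r·B = 1·0.5·0.0343 = 0.01715.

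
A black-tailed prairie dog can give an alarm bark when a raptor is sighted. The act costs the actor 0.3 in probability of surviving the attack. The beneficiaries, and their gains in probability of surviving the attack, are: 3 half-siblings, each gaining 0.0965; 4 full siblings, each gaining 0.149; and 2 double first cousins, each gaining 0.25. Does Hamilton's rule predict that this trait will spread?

Hamilton's rule: the trait is favored when the sum of r·B over every recipient exceeds the actor's cost C.
r to a half-sibling = 1/4 (half-sibs share one parent — one path of length 2: r = (1/2)^2 = 1/4).
r to a full sibling = 1/2 (full sibs share both parents — two paths of length 2: r = 2·(1/2)^2 = 1/2).
r to a double first cousin = 0.25 (double first cousins share both grandparent pairs — four paths of length 4: r = 4·(1/2)^4 = 1/4).
Summing one r·B term per recipient: 3·0.25·0.0965 + 4·0.5·0.149 + 2·0.25·0.25 = 0.495375.
0.495375 > 0.3: the indirect benefit exceeds the cost.

Yes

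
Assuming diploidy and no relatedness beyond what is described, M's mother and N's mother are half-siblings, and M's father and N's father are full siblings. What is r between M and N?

0.1875

With two independent routes of shared ancestry, r is the sum of the two contributions.
M and N are related in two ways: half first cousins through their mothers (r = 1/16) and first cousins through their fathers (r = 1/8).
r = 1/16 + 1/8 = 3/16 = 0.1875.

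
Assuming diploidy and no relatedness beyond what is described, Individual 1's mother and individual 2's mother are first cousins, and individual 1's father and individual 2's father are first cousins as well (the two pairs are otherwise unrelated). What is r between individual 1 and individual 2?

Relatedness sums over independent paths through distinct common ancestors.
Individual 1 and individual 2 are related in two ways: second cousins through their mothers (r = 1/32) and second cousins through their fathers (r = 1/32).
r = 1/32 + 1/32 = 0.0625.

0.0625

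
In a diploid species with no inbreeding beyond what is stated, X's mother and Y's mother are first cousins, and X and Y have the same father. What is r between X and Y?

Wright's path rule: contributions from independent ancestry routes add.
X and Y are related in two ways: second cousins through their mothers (r = 1/32) and half-sibs through their shared father (r = 1/4).
r = 1/32 + 1/4 = 9/32 = 0.28125.

0.28125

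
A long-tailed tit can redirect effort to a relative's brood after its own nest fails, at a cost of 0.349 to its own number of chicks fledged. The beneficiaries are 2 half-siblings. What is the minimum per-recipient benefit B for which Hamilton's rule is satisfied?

r to a half-sibling = 0.25 (half-sibs share one parent — one path of length 2: r = (1/2)^2 = 1/4).
Hamilton's rule with n recipients of equal r: n·r·B > C, so B > C/(n·r) = 0.349/(2·0.25) = 0.698.

0.698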